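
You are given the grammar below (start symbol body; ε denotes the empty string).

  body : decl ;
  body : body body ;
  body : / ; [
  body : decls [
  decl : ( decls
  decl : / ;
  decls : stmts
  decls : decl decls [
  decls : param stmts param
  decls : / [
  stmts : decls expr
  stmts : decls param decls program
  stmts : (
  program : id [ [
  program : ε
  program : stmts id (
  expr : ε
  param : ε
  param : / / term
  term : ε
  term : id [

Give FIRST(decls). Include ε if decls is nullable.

From decls : stmts: add FIRST(stmts) = { (, / }.
From decls : decl decls [: add FIRST(decl) = { (, / }.
From decls : param stmts param: param nullable, take FIRST(param) ∪ FIRST(stmts) = { (, / }.
decls : / [ contributes {/}.
Union: FIRST(decls) = { (, / }.

{ (, / }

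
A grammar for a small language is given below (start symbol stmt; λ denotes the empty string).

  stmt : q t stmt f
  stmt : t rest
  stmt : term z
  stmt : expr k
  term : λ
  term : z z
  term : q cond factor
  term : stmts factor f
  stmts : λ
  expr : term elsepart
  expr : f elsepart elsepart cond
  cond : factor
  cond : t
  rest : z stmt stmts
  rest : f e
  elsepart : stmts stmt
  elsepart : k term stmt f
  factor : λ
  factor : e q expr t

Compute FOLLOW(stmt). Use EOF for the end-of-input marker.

stmt is the start symbol, so EOF ∈ FOLLOW(stmt).
In stmt : q t stmt f: add FIRST(f) = { f }.
In rest : z stmt stmts: add FIRST(stmts)\{λ} = {  }.
  Since stmts is nullable, also add FOLLOW(rest) = { EOF, e, f, k, q, t, z }.
In elsepart : stmts stmt: stmt is at the end, add FOLLOW(elsepart) = { e, f, k, q, t, z }.
In elsepart : k term stmt f: add FIRST(f) = { f }.
Union: FOLLOW(stmt) = { EOF, e, f, k, q, t, z }.

{ EOF, e, f, k, q, t, z }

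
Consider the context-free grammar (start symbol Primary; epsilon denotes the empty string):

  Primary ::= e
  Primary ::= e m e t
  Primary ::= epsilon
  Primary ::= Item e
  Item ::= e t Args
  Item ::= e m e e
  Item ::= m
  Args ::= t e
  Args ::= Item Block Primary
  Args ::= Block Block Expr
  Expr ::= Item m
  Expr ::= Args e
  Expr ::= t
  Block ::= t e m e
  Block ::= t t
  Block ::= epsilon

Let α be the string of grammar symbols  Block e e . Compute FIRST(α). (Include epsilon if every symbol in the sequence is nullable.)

Add FIRST(Block)\{epsilon} = { t }; Block is nullable, continue.
e is a terminal; add {e} and stop.

{ e, t }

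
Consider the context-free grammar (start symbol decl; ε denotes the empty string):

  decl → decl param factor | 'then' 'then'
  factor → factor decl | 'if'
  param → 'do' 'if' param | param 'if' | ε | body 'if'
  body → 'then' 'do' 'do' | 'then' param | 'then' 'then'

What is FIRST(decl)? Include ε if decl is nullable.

{ 'then' }

From decl → decl param factor: add FIRST(decl) = { 'then' }.
decl → 'then' 'then' contributes {'then'}.
Union: FIRST(decl) = { 'then' }.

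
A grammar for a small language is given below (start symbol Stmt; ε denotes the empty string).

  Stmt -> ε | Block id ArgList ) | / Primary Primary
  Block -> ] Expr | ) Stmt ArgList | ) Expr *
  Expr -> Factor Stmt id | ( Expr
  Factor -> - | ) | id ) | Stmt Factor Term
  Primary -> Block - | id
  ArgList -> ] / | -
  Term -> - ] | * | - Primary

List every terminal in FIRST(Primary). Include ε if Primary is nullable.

{ ), ], id }

From Primary -> Block -: add FIRST(Block) = { ), ] }.
Primary -> id contributes {id}.
Union: FIRST(Primary) = { ), ], id }.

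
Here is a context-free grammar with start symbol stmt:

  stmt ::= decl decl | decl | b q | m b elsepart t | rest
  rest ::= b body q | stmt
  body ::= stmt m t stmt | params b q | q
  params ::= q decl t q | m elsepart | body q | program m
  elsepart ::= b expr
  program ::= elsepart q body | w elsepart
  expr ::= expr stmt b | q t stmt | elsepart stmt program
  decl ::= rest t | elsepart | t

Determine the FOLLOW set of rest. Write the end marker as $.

In stmt ::= rest: rest is at the end, add FOLLOW(stmt) = { $, b, m, q, t, w }.
In decl ::= rest t: add FIRST(t) = { t }.
Union: FOLLOW(rest) = { $, b, m, q, t, w }.

{ $, b, m, q, t, w }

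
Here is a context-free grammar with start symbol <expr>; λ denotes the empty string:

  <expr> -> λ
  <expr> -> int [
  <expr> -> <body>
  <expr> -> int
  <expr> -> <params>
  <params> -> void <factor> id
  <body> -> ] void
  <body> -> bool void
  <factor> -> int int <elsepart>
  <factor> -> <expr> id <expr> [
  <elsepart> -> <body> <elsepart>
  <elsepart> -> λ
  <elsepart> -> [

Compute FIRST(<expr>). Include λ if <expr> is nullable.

<expr> -> λ contributes λ.
<expr> -> int [ contributes {int}.
From <expr> -> <body>: add FIRST(<body>) = { ], bool }.
<expr> -> int contributes {int}.
From <expr> -> <params>: add FIRST(<params>) = { void }.
Union: FIRST(<expr>) = { ], bool, int, void, λ }.

{ ], bool, int, void, λ }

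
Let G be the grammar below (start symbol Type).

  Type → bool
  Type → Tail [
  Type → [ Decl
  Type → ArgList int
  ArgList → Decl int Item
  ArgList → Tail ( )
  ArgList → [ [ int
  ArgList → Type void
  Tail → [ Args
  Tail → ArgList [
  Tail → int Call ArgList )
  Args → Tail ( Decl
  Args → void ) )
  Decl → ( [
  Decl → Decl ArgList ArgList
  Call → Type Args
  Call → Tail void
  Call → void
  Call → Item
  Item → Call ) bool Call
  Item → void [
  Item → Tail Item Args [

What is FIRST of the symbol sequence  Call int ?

Add FIRST(Call) = { (, [, bool, int, void }; Call is not nullable, stop.

{ (, [, bool, int, void }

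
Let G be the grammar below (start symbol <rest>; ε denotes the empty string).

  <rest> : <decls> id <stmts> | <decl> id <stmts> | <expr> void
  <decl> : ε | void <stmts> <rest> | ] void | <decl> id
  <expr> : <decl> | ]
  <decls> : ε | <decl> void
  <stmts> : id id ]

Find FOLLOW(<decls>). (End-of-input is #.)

{ id }

In <rest> : <decls> id <stmts>: add FIRST(id <stmts>) = { id }.
Union: FOLLOW(<decls>) = { id }.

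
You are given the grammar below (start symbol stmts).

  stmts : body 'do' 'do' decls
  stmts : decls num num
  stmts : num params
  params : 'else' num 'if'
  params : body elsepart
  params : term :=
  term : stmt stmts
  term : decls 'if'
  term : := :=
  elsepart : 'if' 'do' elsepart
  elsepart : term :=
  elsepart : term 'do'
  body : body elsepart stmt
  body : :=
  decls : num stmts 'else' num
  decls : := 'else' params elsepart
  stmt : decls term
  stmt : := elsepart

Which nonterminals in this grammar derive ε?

No nonterminal has an empty production or an RHS whose symbols are all nullable.

{ } (none)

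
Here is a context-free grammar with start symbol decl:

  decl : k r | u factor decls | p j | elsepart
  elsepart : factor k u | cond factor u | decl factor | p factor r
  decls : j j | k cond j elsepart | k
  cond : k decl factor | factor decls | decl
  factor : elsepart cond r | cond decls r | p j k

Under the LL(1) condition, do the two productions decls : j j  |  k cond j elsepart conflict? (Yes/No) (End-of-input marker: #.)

No

FIRST(j j) = { j } and FIRST(k cond j elsepart) = { k }.
The FIRST sets are disjoint and neither alternative is nullable — no conflict.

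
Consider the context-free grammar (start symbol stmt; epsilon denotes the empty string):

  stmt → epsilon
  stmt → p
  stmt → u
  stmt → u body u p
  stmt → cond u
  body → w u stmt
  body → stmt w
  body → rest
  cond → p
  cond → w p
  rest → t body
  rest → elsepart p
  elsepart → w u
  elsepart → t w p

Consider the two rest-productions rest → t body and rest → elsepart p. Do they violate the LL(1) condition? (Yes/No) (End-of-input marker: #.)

FIRST(t body) = { t } and FIRST(elsepart p) = { t, w }.
Both contain t, so the two alternatives are not disjoint — LL(1) conflict.

Yes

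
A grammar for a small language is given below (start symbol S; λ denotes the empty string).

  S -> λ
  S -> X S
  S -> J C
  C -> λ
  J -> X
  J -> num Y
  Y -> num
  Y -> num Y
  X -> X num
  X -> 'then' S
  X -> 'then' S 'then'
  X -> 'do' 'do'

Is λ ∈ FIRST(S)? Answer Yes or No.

S has an λ-production, so S ⇒ λ.

Yes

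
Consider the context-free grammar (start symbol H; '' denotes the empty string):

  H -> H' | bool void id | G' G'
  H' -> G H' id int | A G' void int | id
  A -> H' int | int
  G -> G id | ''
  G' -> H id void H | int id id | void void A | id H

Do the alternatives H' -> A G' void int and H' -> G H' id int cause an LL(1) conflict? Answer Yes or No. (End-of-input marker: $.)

Yes

FIRST(A G' void int) = { id, int } and FIRST(G H' id int) = { id, int }.
Both contain id, so the two alternatives are not disjoint — LL(1) conflict.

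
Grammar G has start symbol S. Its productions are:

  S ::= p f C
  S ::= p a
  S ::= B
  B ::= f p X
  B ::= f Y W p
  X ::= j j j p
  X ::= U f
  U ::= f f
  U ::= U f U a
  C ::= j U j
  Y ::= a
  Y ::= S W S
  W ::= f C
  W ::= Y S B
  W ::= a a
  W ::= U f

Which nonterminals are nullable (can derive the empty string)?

No nonterminal has an empty production or an RHS whose symbols are all nullable.

{ } (none)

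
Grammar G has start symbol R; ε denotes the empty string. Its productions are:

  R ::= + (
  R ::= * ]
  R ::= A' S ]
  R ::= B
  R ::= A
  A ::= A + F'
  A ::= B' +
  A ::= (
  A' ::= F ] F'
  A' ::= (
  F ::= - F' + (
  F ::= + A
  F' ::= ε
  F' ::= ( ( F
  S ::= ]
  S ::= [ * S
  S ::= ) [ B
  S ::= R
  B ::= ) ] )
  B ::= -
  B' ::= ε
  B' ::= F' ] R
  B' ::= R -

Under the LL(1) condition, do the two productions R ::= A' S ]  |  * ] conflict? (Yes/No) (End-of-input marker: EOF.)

FIRST(A' S ]) = { (, +, - } and FIRST(* ]) = { * }.
The FIRST sets are disjoint and neither alternative is nullable — no conflict.

No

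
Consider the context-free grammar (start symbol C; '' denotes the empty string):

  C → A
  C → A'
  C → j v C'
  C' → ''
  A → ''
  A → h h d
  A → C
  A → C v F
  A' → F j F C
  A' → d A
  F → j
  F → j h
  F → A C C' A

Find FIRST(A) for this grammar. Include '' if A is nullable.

{ d, h, j, v, '' }

A → '' contributes ''.
A → h h d contributes {h}.
From A → C: add FIRST(C) = { d, h, j, v, '' } (including '' since C is nullable).
From A → C v F: C nullable, take FIRST(C) ∪ {v} = { d, h, j, v }.
Union: FIRST(A) = { d, h, j, v, '' }.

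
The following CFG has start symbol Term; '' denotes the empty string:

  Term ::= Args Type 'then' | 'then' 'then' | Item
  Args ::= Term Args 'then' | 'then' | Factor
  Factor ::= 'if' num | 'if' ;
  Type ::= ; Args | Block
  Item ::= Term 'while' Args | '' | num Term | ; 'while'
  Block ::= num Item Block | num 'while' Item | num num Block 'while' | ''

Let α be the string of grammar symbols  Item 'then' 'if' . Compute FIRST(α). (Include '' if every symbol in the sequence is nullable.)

{ 'if', 'then', 'while', ;, num }

Add FIRST(Item)\{''} = { 'if', 'then', 'while', ;, num }; Item is nullable, continue.
'then' is a terminal; add {'then'} and stop.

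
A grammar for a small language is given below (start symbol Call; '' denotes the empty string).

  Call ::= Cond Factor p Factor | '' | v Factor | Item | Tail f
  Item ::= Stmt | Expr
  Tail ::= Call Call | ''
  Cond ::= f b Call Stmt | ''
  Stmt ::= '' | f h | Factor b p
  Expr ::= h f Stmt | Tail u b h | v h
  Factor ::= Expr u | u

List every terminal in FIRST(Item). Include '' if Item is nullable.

From Item ::= Stmt: add FIRST(Stmt) = { f, h, u, v, '' } (including '' since Stmt is nullable).
From Item ::= Expr: add FIRST(Expr) = { f, h, u, v }.
Union: FIRST(Item) = { f, h, u, v, '' }.

{ f, h, u, v, '' }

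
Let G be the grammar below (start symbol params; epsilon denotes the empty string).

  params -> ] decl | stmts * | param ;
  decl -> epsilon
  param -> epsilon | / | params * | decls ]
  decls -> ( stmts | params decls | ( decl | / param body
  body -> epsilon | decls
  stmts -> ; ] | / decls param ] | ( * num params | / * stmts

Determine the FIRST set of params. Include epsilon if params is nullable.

{ (, /, ;, ] }

params -> ] decl contributes {]}.
From params -> stmts *: add FIRST(stmts) = { (, /, ; }.
From params -> param ;: param nullable, take FIRST(param) ∪ {;} = { (, /, ;, ] }.
Union: FIRST(params) = { (, /, ;, ] }.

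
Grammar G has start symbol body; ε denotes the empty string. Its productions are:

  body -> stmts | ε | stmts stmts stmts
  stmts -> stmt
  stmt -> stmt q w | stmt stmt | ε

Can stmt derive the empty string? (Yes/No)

stmt has an ε-production, so stmt ⇒ ε.

Yes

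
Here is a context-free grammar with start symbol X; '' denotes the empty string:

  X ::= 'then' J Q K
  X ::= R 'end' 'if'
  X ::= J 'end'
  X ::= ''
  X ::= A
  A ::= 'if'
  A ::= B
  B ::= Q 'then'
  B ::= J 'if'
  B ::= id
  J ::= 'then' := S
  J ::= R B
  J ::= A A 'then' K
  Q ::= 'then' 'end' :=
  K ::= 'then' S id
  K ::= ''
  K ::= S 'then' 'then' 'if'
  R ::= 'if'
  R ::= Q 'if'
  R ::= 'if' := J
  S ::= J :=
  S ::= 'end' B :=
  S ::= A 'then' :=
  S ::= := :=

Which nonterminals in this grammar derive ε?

{ K, X }

Directly nullable (have an ''-production): X, K.
No other nonterminal has a production whose RHS symbols are all nullable.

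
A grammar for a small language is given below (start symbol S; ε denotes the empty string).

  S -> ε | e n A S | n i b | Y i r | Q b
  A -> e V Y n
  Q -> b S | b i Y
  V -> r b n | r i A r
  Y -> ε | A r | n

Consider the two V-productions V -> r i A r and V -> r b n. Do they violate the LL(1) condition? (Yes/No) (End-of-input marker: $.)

FIRST(r i A r) = { r } and FIRST(r b n) = { r }.
Both contain r, so the two alternatives are not disjoint — LL(1) conflict.

Yes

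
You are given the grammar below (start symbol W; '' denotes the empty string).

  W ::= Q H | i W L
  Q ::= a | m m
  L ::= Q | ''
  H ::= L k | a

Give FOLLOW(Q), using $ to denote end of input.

In W ::= Q H: add FIRST(H) = { a, k, m }.
In L ::= Q: Q is at the end, add FOLLOW(L) = { $, a, k, m }.
Union: FOLLOW(Q) = { $, a, k, m }.

{ $, a, k, m }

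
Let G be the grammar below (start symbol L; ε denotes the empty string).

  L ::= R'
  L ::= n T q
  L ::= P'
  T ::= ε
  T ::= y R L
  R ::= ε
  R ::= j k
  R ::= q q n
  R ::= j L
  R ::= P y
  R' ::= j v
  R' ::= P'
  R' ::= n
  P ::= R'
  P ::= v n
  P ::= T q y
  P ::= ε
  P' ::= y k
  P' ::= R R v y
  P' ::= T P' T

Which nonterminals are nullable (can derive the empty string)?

{ P, R, T }

Directly nullable (have an ε-production): T, R, P.
No other nonterminal has a production whose RHS symbols are all nullable.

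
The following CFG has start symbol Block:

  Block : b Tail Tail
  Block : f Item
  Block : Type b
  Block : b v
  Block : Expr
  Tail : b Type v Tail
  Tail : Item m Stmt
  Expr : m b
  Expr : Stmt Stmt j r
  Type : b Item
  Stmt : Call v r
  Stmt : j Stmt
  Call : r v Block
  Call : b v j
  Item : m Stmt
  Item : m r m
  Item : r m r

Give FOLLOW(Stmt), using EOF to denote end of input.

{ EOF, b, j, m, r, v }

In Tail : Item m Stmt: Stmt is at the end, add FOLLOW(Tail) = { EOF, b, m, r, v }.
In Expr : Stmt Stmt j r: add FIRST(Stmt j r) = { b, j, r }.
In Expr : Stmt Stmt j r: add FIRST(j r) = { j }.
In Stmt : j Stmt: Stmt is at the end, add FOLLOW(Stmt) = { EOF, b, j, m, r, v }.
In Item : m Stmt: Stmt is at the end, add FOLLOW(Item) = { EOF, b, m, v }.
Union: FOLLOW(Stmt) = { EOF, b, j, m, r, v }.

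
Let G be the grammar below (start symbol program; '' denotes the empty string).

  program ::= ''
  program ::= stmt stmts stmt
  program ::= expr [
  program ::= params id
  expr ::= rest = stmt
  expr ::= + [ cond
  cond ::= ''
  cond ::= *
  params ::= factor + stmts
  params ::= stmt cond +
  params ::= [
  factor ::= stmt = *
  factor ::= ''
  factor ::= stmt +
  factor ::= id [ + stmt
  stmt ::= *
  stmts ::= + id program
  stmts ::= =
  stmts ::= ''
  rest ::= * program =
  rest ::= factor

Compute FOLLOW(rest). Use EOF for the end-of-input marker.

In expr ::= rest = stmt: add FIRST(= stmt) = { = }.
Union: FOLLOW(rest) = { = }.

{ = }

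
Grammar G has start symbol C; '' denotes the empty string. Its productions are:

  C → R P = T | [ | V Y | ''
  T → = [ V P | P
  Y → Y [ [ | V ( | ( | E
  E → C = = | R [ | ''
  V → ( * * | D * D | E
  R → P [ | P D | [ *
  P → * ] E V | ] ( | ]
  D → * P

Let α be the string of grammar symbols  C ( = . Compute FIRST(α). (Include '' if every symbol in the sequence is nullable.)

Add FIRST(C)\{''} = { (, *, =, [, ] }; C is nullable, continue.
( is a terminal; add {(} and stop.

{ (, *, =, [, ] }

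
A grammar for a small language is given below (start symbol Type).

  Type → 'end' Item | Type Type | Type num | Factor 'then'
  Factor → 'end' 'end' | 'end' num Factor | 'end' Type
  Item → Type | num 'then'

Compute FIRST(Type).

{ 'end' }

Type → 'end' Item contributes {'end'}.
From Type → Type Type: add FIRST(Type) = { 'end' }.
From Type → Type num: add FIRST(Type) = { 'end' }.
From Type → Factor 'then': add FIRST(Factor) = { 'end' }.
Union: FIRST(Type) = { 'end' }.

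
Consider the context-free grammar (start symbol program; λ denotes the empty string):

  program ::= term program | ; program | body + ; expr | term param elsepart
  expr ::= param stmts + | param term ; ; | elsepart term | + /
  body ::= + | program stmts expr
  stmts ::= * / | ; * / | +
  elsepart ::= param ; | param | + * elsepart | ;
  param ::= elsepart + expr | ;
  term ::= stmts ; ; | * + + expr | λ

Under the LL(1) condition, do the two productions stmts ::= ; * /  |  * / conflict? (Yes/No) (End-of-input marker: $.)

FIRST(; * /) = { ; } and FIRST(* /) = { * }.
The FIRST sets are disjoint and neither alternative is nullable — no conflict.

No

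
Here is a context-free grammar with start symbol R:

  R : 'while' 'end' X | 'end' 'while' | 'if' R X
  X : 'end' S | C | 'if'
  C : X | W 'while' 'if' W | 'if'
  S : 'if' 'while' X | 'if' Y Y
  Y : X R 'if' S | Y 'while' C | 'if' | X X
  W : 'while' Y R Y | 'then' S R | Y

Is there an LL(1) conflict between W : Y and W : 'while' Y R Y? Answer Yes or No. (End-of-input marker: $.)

FIRST(Y) = { 'end', 'if', 'then', 'while' } and FIRST('while' Y R Y) = { 'while' }.
Both contain 'while', so the two alternatives are not disjoint — LL(1) conflict.

Yes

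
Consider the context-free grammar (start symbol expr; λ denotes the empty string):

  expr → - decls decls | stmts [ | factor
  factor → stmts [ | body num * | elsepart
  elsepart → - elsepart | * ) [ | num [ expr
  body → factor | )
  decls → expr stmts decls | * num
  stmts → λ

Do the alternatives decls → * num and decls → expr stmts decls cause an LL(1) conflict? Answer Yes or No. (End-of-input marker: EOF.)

FIRST(* num) = { * } and FIRST(expr stmts decls) = { ), *, -, [, num }.
Both contain *, so the two alternatives are not disjoint — LL(1) conflict.

Yes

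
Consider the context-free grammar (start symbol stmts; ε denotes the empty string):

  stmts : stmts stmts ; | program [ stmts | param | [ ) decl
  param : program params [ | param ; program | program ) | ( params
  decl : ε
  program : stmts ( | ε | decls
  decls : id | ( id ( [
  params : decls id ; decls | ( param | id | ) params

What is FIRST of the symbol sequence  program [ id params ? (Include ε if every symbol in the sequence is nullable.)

Add FIRST(program)\{ε} = { (, ), [, id }; program is nullable, continue.
[ is a terminal; add {[} and stop.

{ (, ), [, id }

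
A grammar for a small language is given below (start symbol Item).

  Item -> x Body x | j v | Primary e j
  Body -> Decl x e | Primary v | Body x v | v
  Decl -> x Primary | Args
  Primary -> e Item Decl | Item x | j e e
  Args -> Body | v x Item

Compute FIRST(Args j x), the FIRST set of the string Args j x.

Add FIRST(Args) = { e, j, v, x }; Args is not nullable, stop.

{ e, j, v, x }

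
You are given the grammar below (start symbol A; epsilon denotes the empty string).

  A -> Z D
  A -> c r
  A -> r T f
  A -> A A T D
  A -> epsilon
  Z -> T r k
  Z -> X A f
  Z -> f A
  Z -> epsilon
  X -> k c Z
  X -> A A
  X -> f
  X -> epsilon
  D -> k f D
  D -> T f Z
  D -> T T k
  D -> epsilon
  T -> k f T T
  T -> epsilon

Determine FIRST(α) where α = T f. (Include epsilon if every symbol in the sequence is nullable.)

{ f, k }

Add FIRST(T)\{epsilon} = { k }; T is nullable, continue.
f is a terminal; add {f} and stop.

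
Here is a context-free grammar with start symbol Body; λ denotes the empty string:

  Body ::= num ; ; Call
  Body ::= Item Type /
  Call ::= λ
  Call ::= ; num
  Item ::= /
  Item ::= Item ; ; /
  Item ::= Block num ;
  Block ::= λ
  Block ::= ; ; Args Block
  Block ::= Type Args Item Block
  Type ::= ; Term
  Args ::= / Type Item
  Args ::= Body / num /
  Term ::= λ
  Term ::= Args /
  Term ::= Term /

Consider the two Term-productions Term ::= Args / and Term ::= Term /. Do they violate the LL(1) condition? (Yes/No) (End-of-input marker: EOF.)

FIRST(Args /) = { /, ;, num } and FIRST(Term /) = { /, ;, num }.
Both contain /, so the two alternatives are not disjoint — LL(1) conflict.

Yes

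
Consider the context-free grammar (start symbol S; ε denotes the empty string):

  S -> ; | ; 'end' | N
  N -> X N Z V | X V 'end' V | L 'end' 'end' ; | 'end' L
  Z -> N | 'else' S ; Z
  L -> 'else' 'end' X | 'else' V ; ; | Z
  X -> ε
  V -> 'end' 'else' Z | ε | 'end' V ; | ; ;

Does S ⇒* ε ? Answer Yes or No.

No

Nullable nonterminals: V, X.
No production of S has an RHS whose symbols are all nullable, so S is not nullable.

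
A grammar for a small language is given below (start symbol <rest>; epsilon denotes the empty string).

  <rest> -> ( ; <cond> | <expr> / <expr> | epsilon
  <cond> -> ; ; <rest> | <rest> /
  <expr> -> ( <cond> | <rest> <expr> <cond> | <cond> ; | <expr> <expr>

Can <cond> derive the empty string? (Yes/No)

Nullable nonterminals: <rest>.
No production of <cond> has an RHS whose symbols are all nullable, so <cond> is not nullable.

No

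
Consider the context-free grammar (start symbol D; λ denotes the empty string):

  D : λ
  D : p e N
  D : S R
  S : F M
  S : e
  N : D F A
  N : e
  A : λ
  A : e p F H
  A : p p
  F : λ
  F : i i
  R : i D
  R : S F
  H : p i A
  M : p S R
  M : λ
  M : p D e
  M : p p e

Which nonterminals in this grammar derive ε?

Directly nullable (have an λ-production): D, A, F, M.
S : F M with every symbol nullable, so S is nullable.
N : D F A with every symbol nullable, so N is nullable.
R : S F with every symbol nullable, so R is nullable.
No other nonterminal has a production whose RHS symbols are all nullable.

{ A, D, F, M, N, R, S }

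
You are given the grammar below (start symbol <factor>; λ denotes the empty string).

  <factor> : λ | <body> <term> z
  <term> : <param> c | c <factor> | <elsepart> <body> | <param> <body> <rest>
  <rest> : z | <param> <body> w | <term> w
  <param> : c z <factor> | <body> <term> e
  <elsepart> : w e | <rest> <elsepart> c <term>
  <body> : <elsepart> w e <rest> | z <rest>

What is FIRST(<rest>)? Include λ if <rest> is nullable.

<rest> : z contributes {z}.
From <rest> : <param> <body> w: add FIRST(<param>) = { c, w, z }.
From <rest> : <term> w: add FIRST(<term>) = { c, w, z }.
Union: FIRST(<rest>) = { c, w, z }.

{ c, w, z }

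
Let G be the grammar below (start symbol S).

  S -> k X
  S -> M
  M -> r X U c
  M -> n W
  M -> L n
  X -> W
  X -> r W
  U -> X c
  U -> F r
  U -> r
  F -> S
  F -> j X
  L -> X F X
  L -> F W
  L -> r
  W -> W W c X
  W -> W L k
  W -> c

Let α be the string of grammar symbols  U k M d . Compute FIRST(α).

{ c, j, k, n, r }

Add FIRST(U) = { c, j, k, n, r }; U is not nullable, stop.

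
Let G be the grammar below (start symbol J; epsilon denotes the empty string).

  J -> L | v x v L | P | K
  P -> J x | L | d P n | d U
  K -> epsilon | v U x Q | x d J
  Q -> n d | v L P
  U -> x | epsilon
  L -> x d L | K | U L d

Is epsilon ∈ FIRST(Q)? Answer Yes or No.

No

Nullable nonterminals: J, K, L, P, U.
No production of Q has an RHS whose symbols are all nullable, so Q is not nullable.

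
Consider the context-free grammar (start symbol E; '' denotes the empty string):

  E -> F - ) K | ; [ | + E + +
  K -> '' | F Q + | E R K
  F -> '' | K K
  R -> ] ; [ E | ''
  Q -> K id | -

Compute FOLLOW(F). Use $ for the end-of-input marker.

In E -> F - ) K: add FIRST(- ) K) = { - }.
In K -> F Q +: add FIRST(Q +) = { +, -, ;, id }.
Union: FOLLOW(F) = { +, -, ;, id }.

{ +, -, ;, id }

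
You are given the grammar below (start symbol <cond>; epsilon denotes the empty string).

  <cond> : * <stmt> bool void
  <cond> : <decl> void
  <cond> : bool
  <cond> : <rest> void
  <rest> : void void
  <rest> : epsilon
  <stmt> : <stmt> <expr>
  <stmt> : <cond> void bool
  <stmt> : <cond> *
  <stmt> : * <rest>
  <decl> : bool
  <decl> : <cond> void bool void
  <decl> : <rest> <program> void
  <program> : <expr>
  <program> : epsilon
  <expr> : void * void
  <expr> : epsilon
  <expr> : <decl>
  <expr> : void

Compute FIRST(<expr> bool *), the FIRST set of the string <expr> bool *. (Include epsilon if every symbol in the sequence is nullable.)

{ *, bool, void }

Add FIRST(<expr>)\{epsilon} = { *, bool, void }; <expr> is nullable, continue.
bool is a terminal; add {bool} and stop.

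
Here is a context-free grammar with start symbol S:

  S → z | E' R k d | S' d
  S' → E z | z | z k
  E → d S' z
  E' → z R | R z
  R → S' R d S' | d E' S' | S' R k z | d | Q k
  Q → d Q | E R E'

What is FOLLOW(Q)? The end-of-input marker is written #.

{ k }

In R → Q k: add FIRST(k) = { k }.
In Q → d Q: Q is at the end, add FOLLOW(Q) = { k }.
Union: FOLLOW(Q) = { k }.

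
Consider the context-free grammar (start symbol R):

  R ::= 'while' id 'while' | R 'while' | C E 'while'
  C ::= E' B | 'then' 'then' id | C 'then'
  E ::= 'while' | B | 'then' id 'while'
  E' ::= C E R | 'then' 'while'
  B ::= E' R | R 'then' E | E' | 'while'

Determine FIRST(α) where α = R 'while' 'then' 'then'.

Add FIRST(R) = { 'then', 'while' }; R is not nullable, stop.

{ 'then', 'while' }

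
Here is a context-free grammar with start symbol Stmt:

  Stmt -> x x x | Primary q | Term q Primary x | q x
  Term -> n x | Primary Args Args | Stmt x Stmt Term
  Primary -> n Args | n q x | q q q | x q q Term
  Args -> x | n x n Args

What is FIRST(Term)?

{ n, q, x }

Term -> n x contributes {n}.
From Term -> Primary Args Args: add FIRST(Primary) = { n, q, x }.
From Term -> Stmt x Stmt Term: add FIRST(Stmt) = { n, q, x }.
Union: FIRST(Term) = { n, q, x }.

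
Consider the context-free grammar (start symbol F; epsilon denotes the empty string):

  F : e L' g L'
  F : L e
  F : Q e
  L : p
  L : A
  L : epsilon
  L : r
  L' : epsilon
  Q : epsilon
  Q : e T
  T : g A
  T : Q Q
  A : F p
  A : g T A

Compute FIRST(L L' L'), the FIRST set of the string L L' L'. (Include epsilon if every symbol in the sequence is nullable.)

{ e, g, p, r, epsilon }

Add FIRST(L)\{epsilon} = { e, g, p, r }; L is nullable, continue.
Add FIRST(L')\{epsilon} = {  }; L' is nullable, continue.
Add FIRST(L')\{epsilon} = {  }; L' is nullable, continue.
Every symbol is nullable, so include epsilon.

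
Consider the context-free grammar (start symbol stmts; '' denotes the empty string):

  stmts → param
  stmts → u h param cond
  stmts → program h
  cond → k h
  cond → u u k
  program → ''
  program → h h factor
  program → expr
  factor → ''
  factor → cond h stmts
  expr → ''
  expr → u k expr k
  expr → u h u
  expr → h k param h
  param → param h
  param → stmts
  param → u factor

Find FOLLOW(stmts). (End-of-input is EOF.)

stmts is the start symbol, so EOF ∈ FOLLOW(stmts).
In factor → cond h stmts: stmts is at the end, add FOLLOW(factor) = { EOF, h, k, u }.
In param → stmts: stmts is at the end, add FOLLOW(param) = { EOF, h, k, u }.
Union: FOLLOW(stmts) = { EOF, h, k, u }.

{ EOF, h, k, u }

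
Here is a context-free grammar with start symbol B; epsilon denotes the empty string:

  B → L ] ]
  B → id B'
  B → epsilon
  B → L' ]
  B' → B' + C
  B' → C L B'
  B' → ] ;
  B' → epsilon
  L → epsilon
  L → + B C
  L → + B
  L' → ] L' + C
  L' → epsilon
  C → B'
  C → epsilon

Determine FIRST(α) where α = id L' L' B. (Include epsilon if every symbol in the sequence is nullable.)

{ id }

id is a terminal; add {id} and stop.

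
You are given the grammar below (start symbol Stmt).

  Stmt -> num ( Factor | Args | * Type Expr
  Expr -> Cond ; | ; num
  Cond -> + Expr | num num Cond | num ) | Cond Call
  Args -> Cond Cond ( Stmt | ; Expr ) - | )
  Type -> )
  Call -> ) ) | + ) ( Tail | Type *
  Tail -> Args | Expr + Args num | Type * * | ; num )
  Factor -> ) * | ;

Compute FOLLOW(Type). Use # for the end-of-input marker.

{ *, +, ;, num }

In Stmt -> * Type Expr: add FIRST(Expr) = { +, ;, num }.
In Call -> Type *: add FIRST(*) = { * }.
In Tail -> Type * *: add FIRST(* *) = { * }.
Union: FOLLOW(Type) = { *, +, ;, num }.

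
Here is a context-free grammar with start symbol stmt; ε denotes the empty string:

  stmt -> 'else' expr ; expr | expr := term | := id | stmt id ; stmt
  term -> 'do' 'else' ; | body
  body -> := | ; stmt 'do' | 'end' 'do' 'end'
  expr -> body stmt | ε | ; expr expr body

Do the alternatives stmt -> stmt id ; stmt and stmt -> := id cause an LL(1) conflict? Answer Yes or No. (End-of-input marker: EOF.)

FIRST(stmt id ; stmt) = { 'else', 'end', :=, ; } and FIRST(:= id) = { := }.
Both contain :=, so the two alternatives are not disjoint — LL(1) conflict.

Yes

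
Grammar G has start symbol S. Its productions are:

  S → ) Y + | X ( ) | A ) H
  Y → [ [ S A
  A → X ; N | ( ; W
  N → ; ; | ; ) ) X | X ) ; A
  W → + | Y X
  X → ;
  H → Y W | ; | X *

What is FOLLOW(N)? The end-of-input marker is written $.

In A → X ; N: N is at the end, add FOLLOW(A) = { ), +, ;, [ }.
Union: FOLLOW(N) = { ), +, ;, [ }.

{ ), +, ;, [ }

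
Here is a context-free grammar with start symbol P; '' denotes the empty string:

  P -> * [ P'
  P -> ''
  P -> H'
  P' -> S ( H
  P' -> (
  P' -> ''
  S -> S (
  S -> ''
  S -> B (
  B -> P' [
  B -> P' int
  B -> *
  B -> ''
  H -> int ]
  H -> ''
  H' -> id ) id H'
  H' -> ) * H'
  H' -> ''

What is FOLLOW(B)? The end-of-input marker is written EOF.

{ ( }

In S -> B (: add FIRST(() = { ( }.
Union: FOLLOW(B) = { ( }.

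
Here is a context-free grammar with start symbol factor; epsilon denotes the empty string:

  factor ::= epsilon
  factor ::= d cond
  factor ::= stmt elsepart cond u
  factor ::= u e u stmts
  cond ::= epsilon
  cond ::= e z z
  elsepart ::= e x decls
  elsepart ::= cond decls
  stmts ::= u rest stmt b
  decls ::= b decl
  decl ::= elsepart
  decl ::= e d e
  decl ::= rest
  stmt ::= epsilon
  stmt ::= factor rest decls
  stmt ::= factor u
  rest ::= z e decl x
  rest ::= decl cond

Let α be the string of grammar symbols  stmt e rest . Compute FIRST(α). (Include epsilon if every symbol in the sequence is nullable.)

{ b, d, e, u, z }

Add FIRST(stmt)\{epsilon} = { b, d, e, u, z }; stmt is nullable, continue.
e is a terminal; add {e} and stop.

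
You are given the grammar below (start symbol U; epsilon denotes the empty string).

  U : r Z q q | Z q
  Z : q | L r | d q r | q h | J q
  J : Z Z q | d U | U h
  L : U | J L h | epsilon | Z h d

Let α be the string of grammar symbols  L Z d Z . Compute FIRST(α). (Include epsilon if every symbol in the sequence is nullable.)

Add FIRST(L)\{epsilon} = { d, q, r }; L is nullable, continue.
Add FIRST(Z) = { d, q, r }; Z is not nullable, stop.

{ d, q, r }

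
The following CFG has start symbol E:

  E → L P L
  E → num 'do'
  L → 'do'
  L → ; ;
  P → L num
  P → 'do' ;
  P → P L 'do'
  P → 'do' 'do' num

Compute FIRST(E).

From E → L P L: add FIRST(L) = { 'do', ; }.
E → num 'do' contributes {num}.
Union: FIRST(E) = { 'do', ;, num }.

{ 'do', ;, num }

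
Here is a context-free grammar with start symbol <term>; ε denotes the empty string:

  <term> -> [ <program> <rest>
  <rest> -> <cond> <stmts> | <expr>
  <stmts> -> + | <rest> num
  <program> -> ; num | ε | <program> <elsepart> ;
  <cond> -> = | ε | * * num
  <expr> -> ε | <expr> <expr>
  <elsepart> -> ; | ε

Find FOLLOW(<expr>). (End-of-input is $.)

{ $, num }

In <rest> -> <expr>: <expr> is at the end, add FOLLOW(<rest>) = { $, num }.
In <expr> -> <expr> <expr>: add FIRST(<expr>)\{ε} = {  }.
  Since <expr> is nullable, also add FOLLOW(<expr>) = { $, num }.
In <expr> -> <expr> <expr>: <expr> is at the end, add FOLLOW(<expr>) = { $, num }.
Union: FOLLOW(<expr>) = { $, num }.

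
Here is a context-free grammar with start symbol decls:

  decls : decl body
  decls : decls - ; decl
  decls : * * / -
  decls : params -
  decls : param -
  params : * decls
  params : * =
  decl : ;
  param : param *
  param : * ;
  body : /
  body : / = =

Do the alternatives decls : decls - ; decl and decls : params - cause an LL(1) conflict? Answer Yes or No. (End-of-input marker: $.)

FIRST(decls - ; decl) = { *, ; } and FIRST(params -) = { * }.
Both contain *, so the two alternatives are not disjoint — LL(1) conflict.

Yes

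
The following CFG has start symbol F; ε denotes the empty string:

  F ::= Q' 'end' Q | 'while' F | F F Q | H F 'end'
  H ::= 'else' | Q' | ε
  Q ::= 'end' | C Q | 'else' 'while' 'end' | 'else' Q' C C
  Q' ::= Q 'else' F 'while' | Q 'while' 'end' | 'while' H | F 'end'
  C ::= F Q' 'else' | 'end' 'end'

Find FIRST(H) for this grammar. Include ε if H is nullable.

{ 'else', 'end', 'while', ε }

H ::= 'else' contributes {'else'}.
From H ::= Q': add FIRST(Q') = { 'else', 'end', 'while' }.
H ::= ε contributes ε.
Union: FIRST(H) = { 'else', 'end', 'while', ε }.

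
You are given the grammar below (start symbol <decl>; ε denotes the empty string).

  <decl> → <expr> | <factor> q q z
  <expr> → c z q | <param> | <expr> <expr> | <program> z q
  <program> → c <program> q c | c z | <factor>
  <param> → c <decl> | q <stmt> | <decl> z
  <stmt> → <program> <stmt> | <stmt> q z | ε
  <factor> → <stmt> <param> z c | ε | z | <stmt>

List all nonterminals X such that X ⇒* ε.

{ <factor>, <program>, <stmt> }

Directly nullable (have an ε-production): <stmt>, <factor>.
<program> → <factor> with every symbol nullable, so <program> is nullable.
No other nonterminal has a production whose RHS symbols are all nullable.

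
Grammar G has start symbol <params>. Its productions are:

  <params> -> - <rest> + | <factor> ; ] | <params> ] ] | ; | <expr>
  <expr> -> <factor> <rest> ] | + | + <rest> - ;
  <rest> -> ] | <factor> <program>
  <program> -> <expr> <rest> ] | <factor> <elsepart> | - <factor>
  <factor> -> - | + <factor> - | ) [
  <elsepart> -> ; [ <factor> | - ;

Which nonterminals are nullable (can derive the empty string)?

{ } (none)

No nonterminal has an empty production or an RHS whose symbols are all nullable.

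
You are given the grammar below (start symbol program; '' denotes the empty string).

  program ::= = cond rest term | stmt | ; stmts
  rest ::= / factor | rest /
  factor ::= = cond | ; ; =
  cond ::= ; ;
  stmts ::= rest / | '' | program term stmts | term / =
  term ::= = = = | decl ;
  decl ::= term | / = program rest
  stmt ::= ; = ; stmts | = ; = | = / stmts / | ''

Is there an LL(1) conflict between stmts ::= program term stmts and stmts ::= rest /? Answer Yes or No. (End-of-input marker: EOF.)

FIRST(program term stmts) = { /, ;, = } and FIRST(rest /) = { / }.
Both contain /, so the two alternatives are not disjoint — LL(1) conflict.

Yes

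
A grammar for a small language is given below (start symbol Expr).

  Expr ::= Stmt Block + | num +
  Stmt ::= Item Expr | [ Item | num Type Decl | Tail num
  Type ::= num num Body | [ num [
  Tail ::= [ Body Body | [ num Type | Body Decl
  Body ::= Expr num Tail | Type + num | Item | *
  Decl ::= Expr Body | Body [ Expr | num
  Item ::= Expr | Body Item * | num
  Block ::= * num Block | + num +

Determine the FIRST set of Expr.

{ *, [, num }

From Expr ::= Stmt Block +: add FIRST(Stmt) = { *, [, num }.
Expr ::= num + contributes {num}.
Union: FIRST(Expr) = { *, [, num }.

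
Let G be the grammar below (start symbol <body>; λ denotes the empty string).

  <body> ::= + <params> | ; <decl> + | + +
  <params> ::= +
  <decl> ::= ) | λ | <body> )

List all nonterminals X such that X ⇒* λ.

Directly nullable (have an λ-production): <decl>.
No other nonterminal has a production whose RHS symbols are all nullable.

{ <decl> }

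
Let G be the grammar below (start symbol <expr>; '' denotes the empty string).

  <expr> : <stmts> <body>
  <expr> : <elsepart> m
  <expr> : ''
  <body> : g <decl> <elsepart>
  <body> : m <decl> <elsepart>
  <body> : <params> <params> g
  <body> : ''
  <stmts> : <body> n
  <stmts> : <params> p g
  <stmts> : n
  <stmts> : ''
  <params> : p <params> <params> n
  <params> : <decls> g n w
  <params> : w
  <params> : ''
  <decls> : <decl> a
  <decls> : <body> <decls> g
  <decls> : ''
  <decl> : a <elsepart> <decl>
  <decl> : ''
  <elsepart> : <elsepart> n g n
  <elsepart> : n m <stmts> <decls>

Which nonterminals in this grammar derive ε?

{ <body>, <decl>, <decls>, <expr>, <params>, <stmts> }

Directly nullable (have an ''-production): <expr>, <body>, <stmts>, <params>, <decls>, <decl>.
No other nonterminal has a production whose RHS symbols are all nullable.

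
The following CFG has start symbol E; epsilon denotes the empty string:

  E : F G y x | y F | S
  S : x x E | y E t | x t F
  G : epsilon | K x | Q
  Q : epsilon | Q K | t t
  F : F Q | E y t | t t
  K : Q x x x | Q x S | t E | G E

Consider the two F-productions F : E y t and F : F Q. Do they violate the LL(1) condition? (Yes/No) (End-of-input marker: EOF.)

Yes

FIRST(E y t) = { t, x, y } and FIRST(F Q) = { t, x, y }.
Both contain t, so the two alternatives are not disjoint — LL(1) conflict.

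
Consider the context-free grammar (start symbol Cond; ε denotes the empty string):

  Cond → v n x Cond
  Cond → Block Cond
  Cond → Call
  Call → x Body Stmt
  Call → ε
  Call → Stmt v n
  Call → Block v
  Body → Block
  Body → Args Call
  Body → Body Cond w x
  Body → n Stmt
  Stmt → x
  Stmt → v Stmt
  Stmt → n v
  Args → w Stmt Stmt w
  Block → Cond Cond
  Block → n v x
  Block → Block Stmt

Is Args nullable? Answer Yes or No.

No

Nullable nonterminals: Block, Body, Call, Cond.
No production of Args has an RHS whose symbols are all nullable, so Args is not nullable.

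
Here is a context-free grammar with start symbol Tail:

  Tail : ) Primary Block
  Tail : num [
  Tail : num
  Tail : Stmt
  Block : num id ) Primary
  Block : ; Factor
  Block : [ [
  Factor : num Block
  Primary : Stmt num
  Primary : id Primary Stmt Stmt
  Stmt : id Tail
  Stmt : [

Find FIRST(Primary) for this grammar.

{ [, id }

From Primary : Stmt num: add FIRST(Stmt) = { [, id }.
Primary : id Primary Stmt Stmt contributes {id}.
Union: FIRST(Primary) = { [, id }.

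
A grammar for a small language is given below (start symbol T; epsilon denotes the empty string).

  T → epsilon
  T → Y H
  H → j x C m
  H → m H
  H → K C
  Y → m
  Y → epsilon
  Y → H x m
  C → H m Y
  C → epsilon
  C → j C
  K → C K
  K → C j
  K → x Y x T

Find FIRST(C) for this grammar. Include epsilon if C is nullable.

From C → H m Y: add FIRST(H) = { j, m, x }.
C → epsilon contributes epsilon.
C → j C contributes {j}.
Union: FIRST(C) = { j, m, x, epsilon }.

{ j, m, x, epsilon }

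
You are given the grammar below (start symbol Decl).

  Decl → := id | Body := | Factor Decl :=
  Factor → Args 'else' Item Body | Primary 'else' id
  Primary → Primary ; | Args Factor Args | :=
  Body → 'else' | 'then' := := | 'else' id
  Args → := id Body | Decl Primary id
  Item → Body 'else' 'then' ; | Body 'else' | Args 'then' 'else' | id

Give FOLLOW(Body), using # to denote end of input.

{ 'else', 'then', :=, ;, id }

In Decl → Body :=: add FIRST(:=) = { := }.
In Factor → Args 'else' Item Body: Body is at the end, add FOLLOW(Factor) = { 'else', 'then', := }.
In Args → := id Body: Body is at the end, add FOLLOW(Args) = { 'else', 'then', :=, ;, id }.
In Item → Body 'else' 'then' ;: add FIRST('else' 'then' ;) = { 'else' }.
In Item → Body 'else': add FIRST('else') = { 'else' }.
Union: FOLLOW(Body) = { 'else', 'then', :=, ;, id }.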